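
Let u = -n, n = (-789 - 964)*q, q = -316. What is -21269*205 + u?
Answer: -4914093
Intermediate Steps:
n = 553948 (n = (-789 - 964)*(-316) = -1753*(-316) = 553948)
u = -553948 (u = -1*553948 = -553948)
-21269*205 + u = -21269*205 - 553948 = -4360145 - 553948 = -4914093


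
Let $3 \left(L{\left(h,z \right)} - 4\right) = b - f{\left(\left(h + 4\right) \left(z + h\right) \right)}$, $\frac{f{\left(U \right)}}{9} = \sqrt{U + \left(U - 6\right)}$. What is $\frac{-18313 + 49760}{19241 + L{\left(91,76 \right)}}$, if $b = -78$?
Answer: $\frac{604379893}{369084445} + \frac{188682 \sqrt{7931}}{369084445} \approx 1.683$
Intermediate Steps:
$f{\left(U \right)} = 9 \sqrt{-6 + 2 U}$ ($f{\left(U \right)} = 9 \sqrt{U + \left(U - 6\right)} = 9 \sqrt{U + \left(-6 + U\right)} = 9 \sqrt{-6 + 2 U}$)
$L{\left(h,z \right)} = -22 - 3 \sqrt{-6 + 2 \left(4 + h\right) \left(h + z\right)}$ ($L{\left(h,z \right)} = 4 + \frac{-78 - 9 \sqrt{-6 + 2 \left(h + 4\right) \left(z + h\right)}}{3} = 4 + \frac{-78 - 9 \sqrt{-6 + 2 \left(4 + h\right) \left(h + z\right)}}{3} = 4 - \left(26 + 3 \sqrt{-6 + 2 \left(4 + h\right) \left(h + z\right)}\right) = -22 - 3 \sqrt{-6 + 2 \left(4 + h\right) \left(h + z\right)}$)
$\frac{-18313 + 49760}{19241 + L{\left(91,76 \right)}} = \frac{-18313 + 49760}{19241 - \left(22 + 3 \sqrt{-6 + 2 \cdot 91^{2} + 8 \cdot 91 + 8 \cdot 76 + 2 \cdot 91 \cdot 76}\right)} = \frac{31447}{19241 - \left(22 + 3 \sqrt{-6 + 2 \cdot 8281 + 728 + 608 + 13832}\right)} = \frac{31447}{19241 - \left(22 + 3 \sqrt{-6 + 16562 + 728 + 608 + 13832}\right)} = \frac{31447}{19241 - \left(22 + 3 \sqrt{31724}\right)} = \frac{31447}{19241 - \left(22 + 3 \cdot 2 \sqrt{7931}\right)} = \frac{31447}{19241 - \left(22 + 6 \sqrt{7931}\right)} = \frac{31447}{19219 - 6 \sqrt{7931}}$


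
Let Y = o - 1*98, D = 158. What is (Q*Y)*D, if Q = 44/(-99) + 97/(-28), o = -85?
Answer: 4746715/42 ≈ 1.1302e+5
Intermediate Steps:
Q = -985/252 (Q = 44*(-1/99) + 97*(-1/28) = -4/9 - 97/28 = -985/252 ≈ -3.9087)
Y = -183 (Y = -85 - 1*98 = -85 - 98 = -183)
(Q*Y)*D = -985/252*(-183)*158 = (60085/84)*158 = 4746715/42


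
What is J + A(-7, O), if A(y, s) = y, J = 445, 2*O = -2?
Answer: 438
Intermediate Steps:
O = -1 (O = (½)*(-2) = -1)
J + A(-7, O) = 445 - 7 = 438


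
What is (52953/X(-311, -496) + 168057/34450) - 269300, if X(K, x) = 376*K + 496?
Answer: -108024096507377/401135800 ≈ -2.6930e+5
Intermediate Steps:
X(K, x) = 496 + 376*K
(52953/X(-311, -496) + 168057/34450) - 269300 = (52953/(496 + 376*(-311)) + 168057/34450) - 269300 = (52953/(496 - 116936) + 168057*(1/34450)) - 269300 = (52953/(-116440) + 168057/34450) - 269300 = (52953*(-1/116440) + 168057/34450) - 269300 = (-52953/116440 + 168057/34450) - 269300 = 1774432623/401135800 - 269300 = -108024096507377/401135800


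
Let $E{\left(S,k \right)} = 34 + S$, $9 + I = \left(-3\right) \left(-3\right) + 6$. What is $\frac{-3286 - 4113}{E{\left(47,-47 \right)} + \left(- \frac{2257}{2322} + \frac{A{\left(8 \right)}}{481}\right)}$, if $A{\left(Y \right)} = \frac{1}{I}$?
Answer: $- \frac{4131904959}{44691106} \approx -92.455$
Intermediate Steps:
$I = 6$ ($I = -9 + \left(\left(-3\right) \left(-3\right) + 6\right) = -9 + \left(9 + 6\right) = -9 + 15 = 6$)
$A{\left(Y \right)} = \frac{1}{6}$
$\frac{-3286 - 4113}{E{\left(47,-47 \right)} + \left(- \frac{2257}{2322} + \frac{A{\left(8 \right)}}{481}\right)} = \frac{-3286 - 4113}{\left(34 + 47\right) + \left(- \frac{2257}{2322} + \frac{1}{6 \cdot 481}\right)} = - \frac{7399}{81 + \left(\left(-2257\right) \frac{1}{2322} + \frac{1}{6} \cdot \frac{1}{481}\right)} = - \frac{7399}{81 + \left(- \frac{2257}{2322} + \frac{1}{2886}\right)} = - \frac{7399}{81 - \frac{542615}{558441}} = - \frac{7399}{\frac{44691106}{558441}} = \left(-7399\right) \frac{558441}{44691106} = - \frac{4131904959}{44691106}$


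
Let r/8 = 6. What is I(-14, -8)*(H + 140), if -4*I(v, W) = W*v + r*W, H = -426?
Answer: -19448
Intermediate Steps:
r = 48 (r = 8*6 = 48)
I(v, W) = -12*W - W*v/4 (I(v, W) = -(W*v + 48*W)/4 = -(48*W + W*v)/4 = -12*W - W*v/4)
I(-14, -8)*(H + 140) = (-¼*(-8)*(48 - 14))*(-426 + 140) = -¼*(-8)*34*(-286) = 68*(-286) = -19448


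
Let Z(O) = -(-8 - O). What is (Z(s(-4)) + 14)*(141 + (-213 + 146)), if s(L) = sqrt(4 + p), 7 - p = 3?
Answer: 1628 + 148*sqrt(2) ≈ 1837.3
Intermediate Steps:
p = 4 (p = 7 - 1*3 = 7 - 3 = 4)
s(L) = 2*sqrt(2) (s(L) = sqrt(4 + 4) = sqrt(8) = 2*sqrt(2))
Z(O) = 8 + O
(Z(s(-4)) + 14)*(141 + (-213 + 146)) = ((8 + 2*sqrt(2)) + 14)*(141 + (-213 + 146)) = (22 + 2*sqrt(2))*(141 - 67) = (22 + 2*sqrt(2))*74 = 1628 + 148*sqrt(2)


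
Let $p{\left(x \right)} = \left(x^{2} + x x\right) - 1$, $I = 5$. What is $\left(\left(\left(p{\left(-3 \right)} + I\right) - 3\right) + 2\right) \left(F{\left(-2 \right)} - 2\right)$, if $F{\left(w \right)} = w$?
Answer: $-84$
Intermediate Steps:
$p{\left(x \right)} = -1 + 2 x^{2}$ ($p{\left(x \right)} = \left(x^{2} + x^{2}\right) - 1 = 2 x^{2} - 1 = -1 + 2 x^{2}$)
$\left(\left(\left(p{\left(-3 \right)} + I\right) - 3\right) + 2\right) \left(F{\left(-2 \right)} - 2\right) = \left(\left(\left(\left(-1 + 2 \left(-3\right)^{2}\right) + 5\right) - 3\right) + 2\right) \left(-2 - 2\right) = \left(\left(\left(\left(-1 + 2 \cdot 9\right) + 5\right) - 3\right) + 2\right) \left(-4\right) = \left(\left(\left(\left(-1 + 18\right) + 5\right) - 3\right) + 2\right) \left(-4\right) = \left(\left(\left(17 + 5\right) - 3\right) + 2\right) \left(-4\right) = \left(\left(22 - 3\right) + 2\right) \left(-4\right) = \left(19 + 2\right) \left(-4\right) = 21 \left(-4\right) = -84$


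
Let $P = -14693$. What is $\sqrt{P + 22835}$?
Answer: $\sqrt{8142} \approx 90.233$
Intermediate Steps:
$\sqrt{P + 22835} = \sqrt{-14693 + 22835} = \sqrt{8142}$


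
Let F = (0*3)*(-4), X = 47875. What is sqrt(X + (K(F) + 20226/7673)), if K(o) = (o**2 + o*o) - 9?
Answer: 2*sqrt(704565636403)/7673 ≈ 218.79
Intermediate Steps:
F = 0 (F = 0*(-4) = 0)
K(o) = -9 + 2*o**2 (K(o) = (o**2 + o**2) - 9 = 2*o**2 - 9 = -9 + 2*o**2)
sqrt(X + (K(F) + 20226/7673)) = sqrt(47875 + ((-9 + 2*0**2) + 20226/7673)) = sqrt(47875 + ((-9 + 2*0) + 20226*(1/7673))) = sqrt(47875 + ((-9 + 0) + 20226/7673)) = sqrt(47875 + (-9 + 20226/7673)) = sqrt(47875 - 48831/7673) = sqrt(367296044/7673) = 2*sqrt(704565636403)/7673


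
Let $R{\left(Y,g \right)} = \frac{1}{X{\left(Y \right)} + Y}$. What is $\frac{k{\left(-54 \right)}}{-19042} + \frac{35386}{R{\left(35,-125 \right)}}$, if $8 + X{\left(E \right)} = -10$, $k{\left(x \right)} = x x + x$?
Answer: $\frac{5727470371}{9521} \approx 6.0156 \cdot 10^{5}$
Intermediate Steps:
$k{\left(x \right)} = x + x^{2}$ ($k{\left(x \right)} = x^{2} + x = x + x^{2}$)
$X{\left(E \right)} = -18$ ($X{\left(E \right)} = -8 - 10 = -18$)
$R{\left(Y,g \right)} = \frac{1}{-18 + Y}$
$\frac{k{\left(-54 \right)}}{-19042} + \frac{35386}{R{\left(35,-125 \right)}} = \frac{\left(-54\right) \left(1 - 54\right)}{-19042} + \frac{35386}{\frac{1}{-18 + 35}} = \left(-54\right) \left(-53\right) \left(- \frac{1}{19042}\right) + \frac{35386}{\frac{1}{17}} = 2862 \left(- \frac{1}{19042}\right) + 35386 \frac{1}{\frac{1}{17}} = - \frac{1431}{9521} + 35386 \cdot 17 = - \frac{1431}{9521} + 601562 = \frac{5727470371}{9521}$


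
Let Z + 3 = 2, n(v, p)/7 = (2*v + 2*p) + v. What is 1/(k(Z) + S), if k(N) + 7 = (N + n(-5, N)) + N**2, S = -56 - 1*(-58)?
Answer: -1/124 ≈ -0.0080645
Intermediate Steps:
S = 2 (S = -56 + 58 = 2)
n(v, p) = 14*p + 21*v (n(v, p) = 7*((2*v + 2*p) + v) = 7*((2*p + 2*v) + v) = 7*(2*p + 3*v) = 14*p + 21*v)
Z = -1 (Z = -3 + 2 = -1)
k(N) = -112 + N**2 + 15*N (k(N) = -7 + ((N + (14*N + 21*(-5))) + N**2) = -7 + ((N + (14*N - 105)) + N**2) = -7 + ((N + (-105 + 14*N)) + N**2) = -7 + ((-105 + 15*N) + N**2) = -7 + (-105 + N**2 + 15*N) = -112 + N**2 + 15*N)
1/(k(Z) + S) = 1/((-112 + (-1)**2 + 15*(-1)) + 2) = 1/((-112 + 1 - 15) + 2) = 1/(-126 + 2) = 1/(-124) = -1/124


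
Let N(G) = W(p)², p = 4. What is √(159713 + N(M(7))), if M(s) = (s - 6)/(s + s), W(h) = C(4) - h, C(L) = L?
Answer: √159713 ≈ 399.64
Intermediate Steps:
W(h) = 4 - h
M(s) = (-6 + s)/(2*s) (M(s) = (-6 + s)/((2*s)) = (-6 + s)*(1/(2*s)) = (-6 + s)/(2*s))
N(G) = 0 (N(G) = (4 - 1*4)² = (4 - 4)² = 0² = 0)
√(159713 + N(M(7))) = √(159713 + 0) = √159713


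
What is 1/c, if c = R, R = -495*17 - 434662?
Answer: -1/443077 ≈ -2.2569e-6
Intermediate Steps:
R = -443077 (R = -8415 - 434662 = -443077)
c = -443077
1/c = 1/(-443077) = -1/443077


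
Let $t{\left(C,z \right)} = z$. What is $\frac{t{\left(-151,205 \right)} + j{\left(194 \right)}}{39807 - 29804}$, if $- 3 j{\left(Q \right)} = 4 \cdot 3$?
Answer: $\frac{201}{10003} \approx 0.020094$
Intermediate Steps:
$j{\left(Q \right)} = -4$ ($j{\left(Q \right)} = - \frac{4 \cdot 3}{3} = \left(- \frac{1}{3}\right) 12 = -4$)
$\frac{t{\left(-151,205 \right)} + j{\left(194 \right)}}{39807 - 29804} = \frac{205 - 4}{39807 - 29804} = \frac{201}{10003}$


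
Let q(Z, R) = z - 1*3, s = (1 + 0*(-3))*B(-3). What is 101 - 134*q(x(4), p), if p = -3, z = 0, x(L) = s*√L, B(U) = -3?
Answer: 503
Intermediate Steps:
s = -3 (s = (1 + 0*(-3))*(-3) = (1 + 0)*(-3) = 1*(-3) = -3)
x(L) = -3*√L
q(Z, R) = -3 (q(Z, R) = 0 - 1*3 = 0 - 3 = -3)
101 - 134*q(x(4), p) = 101 - 134*(-3) = 101 + 402 = 503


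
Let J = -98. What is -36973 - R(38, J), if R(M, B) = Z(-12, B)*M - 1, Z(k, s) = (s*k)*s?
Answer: 4342452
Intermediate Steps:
Z(k, s) = k*s**2 (Z(k, s) = (k*s)*s = k*s**2)
R(M, B) = -1 - 12*M*B**2 (R(M, B) = (-12*B**2)*M - 1 = -12*M*B**2 - 1 = -1 - 12*M*B**2)
-36973 - R(38, J) = -36973 - (-1 - 12*38*(-98)**2) = -36973 - (-1 - 12*38*9604) = -36973 - (-1 - 4379424) = -36973 - 1*(-4379425) = -36973 + 4379425 = 4342452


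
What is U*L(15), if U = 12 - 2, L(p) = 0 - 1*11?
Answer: -110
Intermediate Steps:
L(p) = -11 (L(p) = 0 - 11 = -11)
U = 10
U*L(15) = 10*(-11) = -110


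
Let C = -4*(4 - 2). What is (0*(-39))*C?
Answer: 0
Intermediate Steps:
C = -8 (C = -4*2 = -8)
(0*(-39))*C = (0*(-39))*(-8) = 0*(-8) = 0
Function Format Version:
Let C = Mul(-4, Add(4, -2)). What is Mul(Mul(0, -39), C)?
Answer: 0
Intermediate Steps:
C = -8 (C = Mul(-4, 2) = -8)
Mul(Mul(0, -39), C) = Mul(Mul(0, -39), -8) = Mul(0, -8) = 0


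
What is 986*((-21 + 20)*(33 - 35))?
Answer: 1972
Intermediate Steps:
986*((-21 + 20)*(33 - 35)) = 986*(-1*(-2)) = 986*2 = 1972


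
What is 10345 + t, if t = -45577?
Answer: -35232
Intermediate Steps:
10345 + t = 10345 - 45577 = -35232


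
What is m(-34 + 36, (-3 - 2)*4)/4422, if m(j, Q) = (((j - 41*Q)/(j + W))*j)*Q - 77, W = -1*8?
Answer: 1801/1474 ≈ 1.2218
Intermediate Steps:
W = -8
m(j, Q) = -77 + Q*j*(j - 41*Q)/(-8 + j) (m(j, Q) = (((j - 41*Q)/(j - 8))*j)*Q - 77 = (((j - 41*Q)/(-8 + j))*j)*Q - 77 = (j*(j - 41*Q)/(-8 + j))*Q - 77 = Q*j*(j - 41*Q)/(-8 + j) - 77 = -77 + Q*j*(j - 41*Q)/(-8 + j))
m(-34 + 36, (-3 - 2)*4)/4422 = ((616 - 77*(-34 + 36) + ((-3 - 2)*4)*(-34 + 36)**2 - 41*(-34 + 36)*((-3 - 2)*4)**2)/(-8 + (-34 + 36)))/4422 = ((616 - 77*2 - 5*4*2**2 - 41*2*(-5*4)**2)/(-8 + 2))*(1/4422) = ((616 - 154 - 20*4 - 41*2*(-20)**2)/(-6))*(1/4422) = -(616 - 154 - 80 - 41*2*400)/6*(1/4422) = -(616 - 154 - 80 - 32800)/6*(1/4422) = -1/6*(-32418)*(1/4422) = 5403*(1/4422) = 1801/1474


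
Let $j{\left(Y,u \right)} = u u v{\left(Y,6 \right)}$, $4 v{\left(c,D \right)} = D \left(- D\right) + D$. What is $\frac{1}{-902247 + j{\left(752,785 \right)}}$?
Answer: $- \frac{2}{11047869} \approx -1.8103 \cdot 10^{-7}$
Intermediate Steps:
$v{\left(c,D \right)} = - \frac{D^{2}}{4} + \frac{D}{4}$ ($v{\left(c,D \right)} = \frac{D \left(- D\right) + D}{4} = \frac{- D^{2} + D}{4} = \frac{D - D^{2}}{4} = - \frac{D^{2}}{4} + \frac{D}{4}$)
$j{\left(Y,u \right)} = - \frac{15 u^{2}}{2}$ ($j{\left(Y,u \right)} = u u \frac{1}{4} \cdot 6 \left(1 - 6\right) = u^{2} \cdot \frac{1}{4} \cdot 6 \left(1 - 6\right) = u^{2} \cdot \frac{1}{4} \cdot 6 \left(-5\right) = u^{2} \left(- \frac{15}{2}\right) = - \frac{15 u^{2}}{2}$)
$\frac{1}{-902247 + j{\left(752,785 \right)}} = \frac{1}{-902247 - \frac{15 \cdot 785^{2}}{2}} = \frac{1}{-902247 - \frac{9243375}{2}} = \frac{1}{- \frac{11047869}{2}} = - \frac{2}{11047869}$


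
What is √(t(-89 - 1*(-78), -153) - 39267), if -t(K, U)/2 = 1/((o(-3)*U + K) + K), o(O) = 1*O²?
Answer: I*√76853408869/1399 ≈ 198.16*I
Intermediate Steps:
o(O) = O²
t(K, U) = -2/(2*K + 9*U) (t(K, U) = -2/(((-3)²*U + K) + K) = -2/((9*U + K) + K) = -2/((K + 9*U) + K) = -2/(2*K + 9*U))
√(t(-89 - 1*(-78), -153) - 39267) = √(-2/(2*(-89 - 1*(-78)) + 9*(-153)) - 39267) = √(-2/(2*(-89 + 78) - 1377) - 39267) = √(-2/(2*(-11) - 1377) - 39267) = √(-2/(-22 - 1377) - 39267) = √(-2/(-1399) - 39267) = √(-2*(-1/1399) - 39267) = √(2/1399 - 39267) = √(-54934531/1399) = I*√76853408869/1399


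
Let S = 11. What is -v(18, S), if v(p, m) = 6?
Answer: -6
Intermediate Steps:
-v(18, S) = -1*6 = -6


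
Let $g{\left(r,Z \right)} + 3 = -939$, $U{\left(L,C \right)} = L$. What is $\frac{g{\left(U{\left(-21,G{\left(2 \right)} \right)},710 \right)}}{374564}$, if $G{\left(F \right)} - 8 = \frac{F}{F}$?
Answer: $- \frac{471}{187282} \approx -0.0025149$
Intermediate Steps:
$G{\left(F \right)} = 9$ ($G{\left(F \right)} = 8 + \frac{F}{F} = 8 + 1 = 9$)
$g{\left(r,Z \right)} = -942$ ($g{\left(r,Z \right)} = -3 - 939 = -942$)
$\frac{g{\left(U{\left(-21,G{\left(2 \right)} \right)},710 \right)}}{374564} = - \frac{942}{374564} = \left(-942\right) \frac{1}{374564} = - \frac{471}{187282}$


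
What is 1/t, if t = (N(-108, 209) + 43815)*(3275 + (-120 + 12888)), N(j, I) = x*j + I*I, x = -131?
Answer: 1/1630674692 ≈ 6.1324e-10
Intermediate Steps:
N(j, I) = I² - 131*j (N(j, I) = -131*j + I*I = -131*j + I² = I² - 131*j)
t = 1630674692 (t = ((209² - 131*(-108)) + 43815)*(3275 + (-120 + 12888)) = ((43681 + 14148) + 43815)*(3275 + 12768) = (57829 + 43815)*16043 = 101644*16043 = 1630674692)
1/t = 1/1630674692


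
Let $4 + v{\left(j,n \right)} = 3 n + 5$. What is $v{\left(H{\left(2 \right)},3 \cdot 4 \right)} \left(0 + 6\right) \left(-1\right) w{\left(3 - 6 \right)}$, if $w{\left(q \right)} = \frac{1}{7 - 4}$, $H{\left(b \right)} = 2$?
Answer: $-74$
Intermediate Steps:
$v{\left(j,n \right)} = 1 + 3 n$ ($v{\left(j,n \right)} = -4 + \left(3 n + 5\right) = -4 + \left(5 + 3 n\right) = 1 + 3 n$)
$w{\left(q \right)} = \frac{1}{3}$
$v{\left(H{\left(2 \right)},3 \cdot 4 \right)} \left(0 + 6\right) \left(-1\right) w{\left(3 - 6 \right)} = \left(1 + 3 \cdot 3 \cdot 4\right) \left(0 + 6\right) \left(-1\right) \frac{1}{3} = \left(1 + 3 \cdot 12\right) 6 \left(-1\right) \frac{1}{3} = \left(1 + 36\right) \left(-6\right) \frac{1}{3} = 37 \left(-6\right) \frac{1}{3} = \left(-222\right) \frac{1}{3} = -74$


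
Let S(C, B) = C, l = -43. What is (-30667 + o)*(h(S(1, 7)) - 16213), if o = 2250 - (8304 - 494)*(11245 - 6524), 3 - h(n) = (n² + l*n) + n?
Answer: 596626835163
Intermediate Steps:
h(n) = 3 - n² + 42*n (h(n) = 3 - ((n² - 43*n) + n) = 3 - (n² - 42*n) = 3 + (-n² + 42*n) = 3 - n² + 42*n)
o = -36868760 (o = 2250 - 7810*4721 = 2250 - 1*36871010 = 2250 - 36871010 = -36868760)
(-30667 + o)*(h(S(1, 7)) - 16213) = (-30667 - 36868760)*((3 - 1*1² + 42*1) - 16213) = -36899427*((3 - 1*1 + 42) - 16213) = -36899427*((3 - 1 + 42) - 16213) = -36899427*(44 - 16213) = -36899427*(-16169) = 596626835163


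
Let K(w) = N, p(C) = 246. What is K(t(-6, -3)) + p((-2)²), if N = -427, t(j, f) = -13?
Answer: -181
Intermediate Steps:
K(w) = -427
K(t(-6, -3)) + p((-2)²) = -427 + 246 = -181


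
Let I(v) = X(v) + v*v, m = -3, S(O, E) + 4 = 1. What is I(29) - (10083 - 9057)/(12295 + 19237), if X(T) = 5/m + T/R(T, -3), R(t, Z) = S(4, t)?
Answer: 39240035/47298 ≈ 829.63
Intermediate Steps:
S(O, E) = -3 (S(O, E) = -4 + 1 = -3)
R(t, Z) = -3
X(T) = -5/3 - T/3 (X(T) = 5/(-3) + T/(-3) = 5*(-1/3) + T*(-1/3) = -5/3 - T/3)
I(v) = -5/3 + v**2 - v/3 (I(v) = (-5/3 - v/3) + v*v = (-5/3 - v/3) + v**2 = -5/3 + v**2 - v/3)
I(29) - (10083 - 9057)/(12295 + 19237) = (-5/3 + 29**2 - 1/3*29) - (10083 - 9057)/(12295 + 19237) = (-5/3 + 841 - 29/3) - 1026/31532 = 2489/3 - 1026/31532 = 2489/3 - 1*513/15766 = 2489/3 - 513/15766 = 39240035/47298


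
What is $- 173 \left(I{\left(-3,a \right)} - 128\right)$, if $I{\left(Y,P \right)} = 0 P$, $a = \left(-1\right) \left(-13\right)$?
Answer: $22144$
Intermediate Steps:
$a = 13$
$I{\left(Y,P \right)} = 0$
$- 173 \left(I{\left(-3,a \right)} - 128\right) = - 173 \left(0 - 128\right) = \left(-173\right) \left(-128\right) = 22144$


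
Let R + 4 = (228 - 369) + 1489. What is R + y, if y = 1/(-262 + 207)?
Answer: 73919/55 ≈ 1344.0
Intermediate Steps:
y = -1/55 (y = 1/(-55) = -1/55 ≈ -0.018182)
R = 1344 (R = -4 + ((228 - 369) + 1489) = -4 + (-141 + 1489) = -4 + 1348 = 1344)
R + y = 1344 - 1/55 = 73919/55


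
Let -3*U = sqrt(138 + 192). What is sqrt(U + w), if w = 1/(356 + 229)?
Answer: sqrt(65 - 12675*sqrt(330))/195 ≈ 2.4604*I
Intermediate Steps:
U = -sqrt(330)/3 (U = -sqrt(138 + 192)/3 = -sqrt(330)/3 ≈ -6.0553)
w = 1/585 ≈ 0.0017094
sqrt(U + w) = sqrt(-sqrt(330)/3 + 1/585) = sqrt(1/585 - sqrt(330)/3)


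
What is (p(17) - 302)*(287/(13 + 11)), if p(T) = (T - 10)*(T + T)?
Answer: -2296/3 ≈ -765.33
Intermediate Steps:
p(T) = 2*T*(-10 + T) (p(T) = (-10 + T)*(2*T) = 2*T*(-10 + T))
(p(17) - 302)*(287/(13 + 11)) = (2*17*(-10 + 17) - 302)*(287/(13 + 11)) = (2*17*7 - 302)*(287/24) = (238 - 302)*(287*(1/24)) = -64*287/24 = -2296/3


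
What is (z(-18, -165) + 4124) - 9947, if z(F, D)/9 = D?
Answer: -7308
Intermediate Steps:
z(F, D) = 9*D
(z(-18, -165) + 4124) - 9947 = (9*(-165) + 4124) - 9947 = (-1485 + 4124) - 9947 = 2639 - 9947 = -7308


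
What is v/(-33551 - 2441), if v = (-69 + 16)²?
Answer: -2809/35992 ≈ -0.078045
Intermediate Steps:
v = 2809 (v = (-53)² = 2809)
v/(-33551 - 2441) = 2809/(-33551 - 2441) = 2809/(-35992) = 2809*(-1/35992) = -2809/35992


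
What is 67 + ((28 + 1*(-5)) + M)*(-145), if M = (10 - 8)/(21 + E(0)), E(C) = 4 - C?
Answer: -16398/5 ≈ -3279.6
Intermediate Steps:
M = 2/25 (M = (10 - 8)/(21 + (4 - 1*0)) = 2/(21 + (4 + 0)) = 2/(21 + 4) = 2/25 ≈ 0.080000)
67 + ((28 + 1*(-5)) + M)*(-145) = 67 + ((28 + 1*(-5)) + 2/25)*(-145) = 67 + ((28 - 5) + 2/25)*(-145) = 67 + (23 + 2/25)*(-145) = 67 + (577/25)*(-145) = 67 - 16733/5 = -16398/5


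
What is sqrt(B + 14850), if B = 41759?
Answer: sqrt(56609) ≈ 237.93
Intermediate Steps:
sqrt(B + 14850) = sqrt(41759 + 14850) = sqrt(56609)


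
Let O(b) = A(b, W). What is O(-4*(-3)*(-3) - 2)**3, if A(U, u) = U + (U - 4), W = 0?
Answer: -512000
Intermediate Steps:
A(U, u) = -4 + 2*U (A(U, u) = U + (-4 + U) = -4 + 2*U)
O(b) = -4 + 2*b
O(-4*(-3)*(-3) - 2)**3 = (-4 + 2*(-4*(-3)*(-3) - 2))**3 = (-4 + 2*(12*(-3) - 2))**3 = (-4 + 2*(-36 - 2))**3 = (-4 + 2*(-38))**3 = (-4 - 76)**3 = (-80)**3 = -512000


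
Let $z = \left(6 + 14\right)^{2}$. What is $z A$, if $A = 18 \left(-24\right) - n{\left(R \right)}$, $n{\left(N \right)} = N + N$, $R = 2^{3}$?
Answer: $-179200$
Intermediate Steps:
$R = 8$
$n{\left(N \right)} = 2 N$
$z = 400$ ($z = 20^{2} = 400$)
$A = -448$ ($A = 18 \left(-24\right) - 2 \cdot 8 = -432 - 16 = -448$)
$z A = 400 \left(-448\right) = -179200$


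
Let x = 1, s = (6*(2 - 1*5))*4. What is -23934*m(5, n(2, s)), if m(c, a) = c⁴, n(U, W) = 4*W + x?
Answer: -14958750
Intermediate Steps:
s = -72 (s = (6*(2 - 5))*4 = (6*(-3))*4 = -18*4 = -72)
n(U, W) = 1 + 4*W (n(U, W) = 4*W + 1 = 1 + 4*W)
-23934*m(5, n(2, s)) = -23934*5⁴ = -23934*625 = -14958750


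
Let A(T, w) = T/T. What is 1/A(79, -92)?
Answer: 1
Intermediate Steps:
A(T, w) = 1
1/A(79, -92) = 1/1 = 1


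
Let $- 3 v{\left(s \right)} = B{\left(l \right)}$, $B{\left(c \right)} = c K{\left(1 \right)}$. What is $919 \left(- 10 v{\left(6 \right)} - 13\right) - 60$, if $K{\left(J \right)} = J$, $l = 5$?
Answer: $\frac{9929}{3} \approx 3309.7$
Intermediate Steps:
$B{\left(c \right)} = c$ ($B{\left(c \right)} = c 1 = c$)
$v{\left(s \right)} = - \frac{5}{3}$ ($v{\left(s \right)} = \left(- \frac{1}{3}\right) 5 = - \frac{5}{3}$)
$919 \left(- 10 v{\left(6 \right)} - 13\right) - 60 = 919 \left(\left(-10\right) \left(- \frac{5}{3}\right) - 13\right) - 60 = 919 \left(\frac{50}{3} - 13\right) - 60 = 919 \cdot \frac{11}{3} - 60 = \frac{10109}{3} - 60 = \frac{9929}{3}$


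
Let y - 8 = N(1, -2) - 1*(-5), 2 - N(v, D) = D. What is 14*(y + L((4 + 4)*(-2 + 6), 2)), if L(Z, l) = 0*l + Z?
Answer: 686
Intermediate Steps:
N(v, D) = 2 - D
L(Z, l) = Z (L(Z, l) = 0 + Z = Z)
y = 17 (y = 8 + ((2 - 1*(-2)) - 1*(-5)) = 8 + ((2 + 2) + 5) = 8 + (4 + 5) = 8 + 9 = 17)
14*(y + L((4 + 4)*(-2 + 6), 2)) = 14*(17 + (4 + 4)*(-2 + 6)) = 14*(17 + 8*4) = 14*(17 + 32) = 14*49 = 686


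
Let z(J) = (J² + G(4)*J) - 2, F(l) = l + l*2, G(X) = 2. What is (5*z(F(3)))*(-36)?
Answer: -17460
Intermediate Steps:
F(l) = 3*l (F(l) = l + 2*l = 3*l)
z(J) = -2 + J² + 2*J (z(J) = (J² + 2*J) - 2 = -2 + J² + 2*J)
(5*z(F(3)))*(-36) = (5*(-2 + (3*3)² + 2*(3*3)))*(-36) = (5*(-2 + 9² + 2*9))*(-36) = (5*(-2 + 81 + 18))*(-36) = (5*97)*(-36) = 485*(-36) = -17460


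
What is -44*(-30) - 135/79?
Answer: 104145/79 ≈ 1318.3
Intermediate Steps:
-44*(-30) - 135/79 = 1320 - 135*1/79 = 1320 - 135/79 = 104145/79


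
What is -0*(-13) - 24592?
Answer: -24592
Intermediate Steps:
-0*(-13) - 24592 = -20*0*(-13) - 24592 = 0*(-13) - 24592 = 0 - 24592 = -24592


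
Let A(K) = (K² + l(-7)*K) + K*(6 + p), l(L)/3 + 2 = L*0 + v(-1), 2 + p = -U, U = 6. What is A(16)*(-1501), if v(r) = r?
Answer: -120080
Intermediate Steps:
p = -8 (p = -2 - 1*6 = -2 - 6 = -8)
l(L) = -9 (l(L) = -6 + 3*(L*0 - 1) = -6 + 3*(0 - 1) = -6 + 3*(-1) = -6 - 3 = -9)
A(K) = K² - 11*K (A(K) = (K² - 9*K) + K*(6 - 8) = (K² - 9*K) + K*(-2) = (K² - 9*K) - 2*K = K² - 11*K)
A(16)*(-1501) = (16*(-11 + 16))*(-1501) = (16*5)*(-1501) = 80*(-1501) = -120080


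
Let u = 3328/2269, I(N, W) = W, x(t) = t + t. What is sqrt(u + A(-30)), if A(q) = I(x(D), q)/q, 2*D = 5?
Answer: sqrt(12699593)/2269 ≈ 1.5706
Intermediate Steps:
D = 5/2 (D = (1/2)*5 = 5/2 ≈ 2.5000)
x(t) = 2*t
A(q) = 1 (A(q) = q/q = 1)
u = 3328/2269 (u = 3328*(1/2269) = 3328/2269 ≈ 1.4667)
sqrt(u + A(-30)) = sqrt(3328/2269 + 1) = sqrt(5597/2269) = sqrt(12699593)/2269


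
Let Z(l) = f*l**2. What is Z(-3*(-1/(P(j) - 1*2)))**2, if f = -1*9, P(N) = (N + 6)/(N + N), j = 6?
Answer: 6561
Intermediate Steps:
P(N) = (6 + N)/(2*N) (P(N) = (6 + N)/((2*N)) = (6 + N)*(1/(2*N)) = (6 + N)/(2*N))
f = -9
Z(l) = -9*l**2
Z(-3*(-1/(P(j) - 1*2)))**2 = (-9*9/((1/2)*(6 + 6)/6 - 1*2)**2)**2 = (-9*9/((1/2)*(1/6)*12 - 2)**2)**2 = (-9*9/(1 - 2)**2)**2 = (-9*(-3/((-1*(-1))))**2)**2 = (-9*(-3/1)**2)**2 = (-9*(-3*1)**2)**2 = (-9*(-3)**2)**2 = (-9*9)**2 = (-81)**2 = 6561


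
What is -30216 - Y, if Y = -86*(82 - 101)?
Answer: -31850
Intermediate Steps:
Y = 1634 (Y = -86*(-19) = 1634)
-30216 - Y = -30216 - 1*1634 = -30216 - 1634 = -31850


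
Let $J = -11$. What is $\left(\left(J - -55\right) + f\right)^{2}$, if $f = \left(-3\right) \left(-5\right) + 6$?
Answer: $4225$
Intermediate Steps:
$f = 21$ ($f = 15 + 6 = 21$)
$\left(\left(J - -55\right) + f\right)^{2} = \left(\left(-11 - -55\right) + 21\right)^{2} = \left(\left(-11 + 55\right) + 21\right)^{2} = \left(44 + 21\right)^{2} = 65^{2} = 4225$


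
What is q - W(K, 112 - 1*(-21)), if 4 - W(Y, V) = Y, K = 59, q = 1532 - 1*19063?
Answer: -17476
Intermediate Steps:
q = -17531 (q = 1532 - 19063 = -17531)
W(Y, V) = 4 - Y
q - W(K, 112 - 1*(-21)) = -17531 - (4 - 1*59) = -17531 - (4 - 59) = -17531 - 1*(-55) = -17531 + 55 = -17476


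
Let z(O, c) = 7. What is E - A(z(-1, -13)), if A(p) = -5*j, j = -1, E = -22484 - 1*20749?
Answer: -43238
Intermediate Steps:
E = -43233 (E = -22484 - 20749 = -43233)
A(p) = 5 (A(p) = -5*(-1) = 5)
E - A(z(-1, -13)) = -43233 - 1*5 = -43233 - 5 = -43238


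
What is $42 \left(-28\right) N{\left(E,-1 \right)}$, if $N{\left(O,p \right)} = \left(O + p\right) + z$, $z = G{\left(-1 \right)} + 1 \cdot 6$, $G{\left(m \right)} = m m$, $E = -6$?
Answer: $0$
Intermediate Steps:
$G{\left(m \right)} = m^{2}$
$z = 7$ ($z = \left(-1\right)^{2} + 1 \cdot 6 = 1 + 6 = 7$)
$N{\left(O,p \right)} = 7 + O + p$ ($N{\left(O,p \right)} = \left(O + p\right) + 7 = 7 + O + p$)
$42 \left(-28\right) N{\left(E,-1 \right)} = 42 \left(-28\right) \left(7 - 6 - 1\right) = \left(-1176\right) 0 = 0$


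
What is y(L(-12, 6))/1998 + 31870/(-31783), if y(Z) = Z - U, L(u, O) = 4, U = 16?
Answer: -288548/286047 ≈ -1.0087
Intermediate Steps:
y(Z) = -16 + Z (y(Z) = Z - 1*16 = Z - 16 = -16 + Z)
y(L(-12, 6))/1998 + 31870/(-31783) = (-16 + 4)/1998 + 31870/(-31783) = -12*1/1998 + 31870*(-1/31783) = -2/333 - 31870/31783 = -288548/286047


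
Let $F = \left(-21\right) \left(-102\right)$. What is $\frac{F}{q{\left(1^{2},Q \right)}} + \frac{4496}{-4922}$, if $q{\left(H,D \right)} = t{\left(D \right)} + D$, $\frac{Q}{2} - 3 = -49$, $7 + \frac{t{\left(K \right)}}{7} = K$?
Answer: $- \frac{7036142}{1931885} \approx -3.6421$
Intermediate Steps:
$t{\left(K \right)} = -49 + 7 K$
$Q = -92$ ($Q = 6 + 2 \left(-49\right) = 6 - 98 = -92$)
$q{\left(H,D \right)} = -49 + 8 D$ ($q{\left(H,D \right)} = \left(-49 + 7 D\right) + D = -49 + 8 D$)
$F = 2142$
$\frac{F}{q{\left(1^{2},Q \right)}} + \frac{4496}{-4922} = \frac{2142}{-49 + 8 \left(-92\right)} + \frac{4496}{-4922} = \frac{2142}{-49 - 736} + 4496 \left(- \frac{1}{4922}\right) = \frac{2142}{-785} - \frac{2248}{2461} = 2142 \left(- \frac{1}{785}\right) - \frac{2248}{2461} = - \frac{2142}{785} - \frac{2248}{2461} = - \frac{7036142}{1931885}$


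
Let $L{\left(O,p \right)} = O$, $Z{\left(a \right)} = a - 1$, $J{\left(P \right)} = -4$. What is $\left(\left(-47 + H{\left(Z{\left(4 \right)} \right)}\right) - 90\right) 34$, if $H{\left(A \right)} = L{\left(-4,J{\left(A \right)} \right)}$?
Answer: $-4794$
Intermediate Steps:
$Z{\left(a \right)} = -1 + a$
$H{\left(A \right)} = -4$
$\left(\left(-47 + H{\left(Z{\left(4 \right)} \right)}\right) - 90\right) 34 = \left(\left(-47 - 4\right) - 90\right) 34 = \left(-51 - 90\right) 34 = \left(-141\right) 34 = -4794$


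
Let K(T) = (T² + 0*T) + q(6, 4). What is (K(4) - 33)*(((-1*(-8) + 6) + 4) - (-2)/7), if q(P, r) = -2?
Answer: -2432/7 ≈ -347.43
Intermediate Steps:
K(T) = -2 + T² (K(T) = (T² + 0*T) - 2 = (T² + 0) - 2 = T² - 2 = -2 + T²)
(K(4) - 33)*(((-1*(-8) + 6) + 4) - (-2)/7) = ((-2 + 4²) - 33)*(((-1*(-8) + 6) + 4) - (-2)/7) = ((-2 + 16) - 33)*(((8 + 6) + 4) - (-2)/7) = (14 - 33)*((14 + 4) - 1*(-2/7)) = -19*(18 + 2/7) = -19*128/7 = -2432/7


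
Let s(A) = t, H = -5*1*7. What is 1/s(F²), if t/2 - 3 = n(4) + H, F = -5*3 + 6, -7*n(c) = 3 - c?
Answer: -7/446 ≈ -0.015695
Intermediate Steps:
H = -35 (H = -5*7 = -35)
n(c) = -3/7 + c/7 (n(c) = -(3 - c)/7 = -3/7 + c/7)
F = -9 (F = -15 + 6 = -9)
t = -446/7 (t = 6 + 2*((-3/7 + (⅐)*4) - 35) = 6 + 2*((-3/7 + 4/7) - 35) = 6 + 2*(⅐ - 35) = 6 + 2*(-244/7) = 6 - 488/7 = -446/7 ≈ -63.714)
s(A) = -446/7
1/s(F²) = 1/(-446/7) = -7/446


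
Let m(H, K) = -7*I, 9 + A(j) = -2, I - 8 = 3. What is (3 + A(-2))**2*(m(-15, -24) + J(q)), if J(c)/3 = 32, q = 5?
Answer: 1216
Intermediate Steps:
I = 11 (I = 8 + 3 = 11)
A(j) = -11 (A(j) = -9 - 2 = -11)
m(H, K) = -77 (m(H, K) = -7*11 = -77)
J(c) = 96 (J(c) = 3*32 = 96)
(3 + A(-2))**2*(m(-15, -24) + J(q)) = (3 - 11)**2*(-77 + 96) = (-8)**2*19 = 64*19 = 1216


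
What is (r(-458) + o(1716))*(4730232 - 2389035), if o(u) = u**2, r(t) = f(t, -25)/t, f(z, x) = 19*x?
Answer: 3157462177368831/458 ≈ 6.8940e+12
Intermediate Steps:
r(t) = -475/t (r(t) = (19*(-25))/t = -475/t)
(r(-458) + o(1716))*(4730232 - 2389035) = (-475/(-458) + 1716**2)*(4730232 - 2389035) = (-475*(-1/458) + 2944656)*2341197 = (475/458 + 2944656)*2341197 = (1348652923/458)*2341197 = 3157462177368831/458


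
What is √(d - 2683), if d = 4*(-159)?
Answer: I*√3319 ≈ 57.611*I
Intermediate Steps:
d = -636
√(d - 2683) = √(-636 - 2683) = √(-3319) = I*√3319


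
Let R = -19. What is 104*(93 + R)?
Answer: 7696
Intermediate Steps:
104*(93 + R) = 104*(93 - 19) = 104*74 = 7696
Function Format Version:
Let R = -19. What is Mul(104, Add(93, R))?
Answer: 7696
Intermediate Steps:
Mul(104, Add(93, R)) = Mul(104, Add(93, -19)) = Mul(104, 74) = 7696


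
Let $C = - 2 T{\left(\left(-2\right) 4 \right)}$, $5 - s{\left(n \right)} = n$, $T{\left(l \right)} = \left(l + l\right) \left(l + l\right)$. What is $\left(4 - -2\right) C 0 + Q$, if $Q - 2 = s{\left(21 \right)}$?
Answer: $-14$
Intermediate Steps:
$T{\left(l \right)} = 4 l^{2}$ ($T{\left(l \right)} = 2 l 2 l = 4 l^{2}$)
$s{\left(n \right)} = 5 - n$
$Q = -14$ ($Q = 2 + \left(5 - 21\right) = 2 - 16 = -14$)
$C = -512$ ($C = - 2 \cdot 4 \left(\left(-2\right) 4\right)^{2} = - 2 \cdot 4 \left(-8\right)^{2} = - 2 \cdot 4 \cdot 64 = \left(-2\right) 256 = -512$)
$\left(4 - -2\right) C 0 + Q = \left(4 - -2\right) \left(-512\right) 0 - 14 = \left(4 + 2\right) \left(-512\right) 0 - 14 = 6 \left(-512\right) 0 - 14 = \left(-3072\right) 0 - 14 = 0 - 14 = -14$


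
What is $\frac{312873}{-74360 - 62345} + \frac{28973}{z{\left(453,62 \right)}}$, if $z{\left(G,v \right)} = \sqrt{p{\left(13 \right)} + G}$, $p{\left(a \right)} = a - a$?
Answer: $- \frac{16467}{7195} + \frac{28973 \sqrt{453}}{453} \approx 1359.0$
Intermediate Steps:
$p{\left(a \right)} = 0$
$z{\left(G,v \right)} = \sqrt{G}$ ($z{\left(G,v \right)} = \sqrt{0 + G} = \sqrt{G}$)
$\frac{312873}{-74360 - 62345} + \frac{28973}{z{\left(453,62 \right)}} = \frac{312873}{-74360 - 62345} + \frac{28973}{\sqrt{453}} = \frac{312873}{-74360 - 62345} + 28973 \frac{\sqrt{453}}{453} = \frac{312873}{-136705} + \frac{28973 \sqrt{453}}{453} = 312873 \left(- \frac{1}{136705}\right) + \frac{28973 \sqrt{453}}{453} = - \frac{16467}{7195} + \frac{28973 \sqrt{453}}{453}$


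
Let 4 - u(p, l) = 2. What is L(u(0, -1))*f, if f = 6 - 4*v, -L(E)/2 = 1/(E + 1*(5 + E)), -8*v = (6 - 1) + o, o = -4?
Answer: -13/9 ≈ -1.4444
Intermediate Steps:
u(p, l) = 2 (u(p, l) = 4 - 1*2 = 4 - 2 = 2)
v = -⅛ (v = -((6 - 1) - 4)/8 = -(5 - 4)/8 = -⅛*1 = -⅛ ≈ -0.12500)
L(E) = -2/(5 + 2*E) (L(E) = -2/(E + 1*(5 + E)) = -2/(E + (5 + E)) = -2/(5 + 2*E))
f = 13/2 (f = 6 - 4*(-⅛) = 6 + ½ = 13/2 ≈ 6.5000)
L(u(0, -1))*f = -2/(5 + 2*2)*(13/2) = -2/(5 + 4)*(13/2) = -2/9*(13/2) = -2*⅑*(13/2) = -2/9*13/2 = -13/9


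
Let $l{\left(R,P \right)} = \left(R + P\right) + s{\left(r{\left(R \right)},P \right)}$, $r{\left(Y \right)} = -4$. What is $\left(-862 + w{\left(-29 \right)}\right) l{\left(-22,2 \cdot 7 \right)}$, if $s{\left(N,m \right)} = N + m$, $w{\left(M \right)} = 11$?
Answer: $-1702$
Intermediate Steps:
$l{\left(R,P \right)} = -4 + R + 2 P$ ($l{\left(R,P \right)} = \left(R + P\right) + \left(-4 + P\right) = \left(P + R\right) + \left(-4 + P\right) = -4 + R + 2 P$)
$\left(-862 + w{\left(-29 \right)}\right) l{\left(-22,2 \cdot 7 \right)} = \left(-862 + 11\right) \left(-4 - 22 + 2 \cdot 2 \cdot 7\right) = - 851 \left(-4 - 22 + 2 \cdot 14\right) = - 851 \left(-4 - 22 + 28\right) = \left(-851\right) 2 = -1702$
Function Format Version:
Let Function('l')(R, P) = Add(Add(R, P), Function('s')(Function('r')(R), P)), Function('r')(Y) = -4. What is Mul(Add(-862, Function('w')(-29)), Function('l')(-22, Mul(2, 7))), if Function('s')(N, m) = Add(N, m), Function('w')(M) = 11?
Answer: -1702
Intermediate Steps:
Function('l')(R, P) = Add(-4, R, Mul(2, P)) (Function('l')(R, P) = Add(Add(R, P), Add(-4, P)) = Add(Add(P, R), Add(-4, P)) = Add(-4, R, Mul(2, P)))
Mul(Add(-862, Function('w')(-29)), Function('l')(-22, Mul(2, 7))) = Mul(Add(-862, 11), Add(-4, -22, Mul(2, Mul(2, 7)))) = Mul(-851, Add(-4, -22, Mul(2, 14))) = Mul(-851, Add(-4, -22, 28)) = Mul(-851, 2) = -1702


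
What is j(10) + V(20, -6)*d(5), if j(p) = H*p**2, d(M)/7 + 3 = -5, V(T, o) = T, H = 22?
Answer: 1080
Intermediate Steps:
d(M) = -56 (d(M) = -21 + 7*(-5) = -21 - 35 = -56)
j(p) = 22*p**2
j(10) + V(20, -6)*d(5) = 22*10**2 + 20*(-56) = 22*100 - 1120 = 2200 - 1120 = 1080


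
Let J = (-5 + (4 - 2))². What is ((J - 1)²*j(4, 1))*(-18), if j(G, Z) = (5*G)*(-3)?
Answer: 69120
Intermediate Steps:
j(G, Z) = -15*G
J = 9 (J = (-5 + 2)² = (-3)² = 9)
((J - 1)²*j(4, 1))*(-18) = ((9 - 1)²*(-15*4))*(-18) = (8²*(-60))*(-18) = (64*(-60))*(-18) = -3840*(-18) = 69120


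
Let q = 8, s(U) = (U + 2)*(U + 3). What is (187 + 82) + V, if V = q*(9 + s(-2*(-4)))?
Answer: 1221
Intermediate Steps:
s(U) = (2 + U)*(3 + U)
V = 952 (V = 8*(9 + (6 + (-2*(-4))**2 + 5*(-2*(-4)))) = 8*(9 + (6 + 8**2 + 5*8)) = 8*(9 + (6 + 64 + 40)) = 8*(9 + 110) = 8*119 = 952)
(187 + 82) + V = (187 + 82) + 952 = 269 + 952 = 1221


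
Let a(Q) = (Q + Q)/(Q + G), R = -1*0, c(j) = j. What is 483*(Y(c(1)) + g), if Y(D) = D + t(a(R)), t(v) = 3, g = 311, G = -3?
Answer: 152145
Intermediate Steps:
R = 0
a(Q) = 2*Q/(-3 + Q) (a(Q) = (Q + Q)/(Q - 3) = (2*Q)/(-3 + Q) = 2*Q/(-3 + Q))
Y(D) = 3 + D (Y(D) = D + 3 = 3 + D)
483*(Y(c(1)) + g) = 483*((3 + 1) + 311) = 483*(4 + 311) = 483*315 = 152145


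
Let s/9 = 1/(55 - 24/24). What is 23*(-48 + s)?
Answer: -6601/6 ≈ -1100.2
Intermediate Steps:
s = 1/6 (s = 9/(55 - 24/24) = 9/(55 - 24*1/24) = 9/(55 - 1) = 9/54 = 9*(1/54) = 1/6 ≈ 0.16667)
23*(-48 + s) = 23*(-48 + 1/6) = 23*(-287/6) = -6601/6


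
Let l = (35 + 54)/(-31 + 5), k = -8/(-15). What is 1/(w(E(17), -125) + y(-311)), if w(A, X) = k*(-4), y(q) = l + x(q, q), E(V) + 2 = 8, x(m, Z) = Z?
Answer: -390/123457 ≈ -0.0031590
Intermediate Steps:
k = 8/15 (k = -8*(-1/15) = 8/15 ≈ 0.53333)
l = -89/26 (l = 89/(-26) = 89*(-1/26) = -89/26 ≈ -3.4231)
E(V) = 6 (E(V) = -2 + 8 = 6)
y(q) = -89/26 + q
w(A, X) = -32/15 (w(A, X) = (8/15)*(-4) = -32/15)
1/(w(E(17), -125) + y(-311)) = 1/(-32/15 + (-89/26 - 311)) = 1/(-32/15 - 8175/26) = 1/(-123457/390) = -390/123457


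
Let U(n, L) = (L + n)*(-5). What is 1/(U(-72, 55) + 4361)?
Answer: 1/4446 ≈ 0.00022492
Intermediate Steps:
U(n, L) = -5*L - 5*n
1/(U(-72, 55) + 4361) = 1/((-5*55 - 5*(-72)) + 4361) = 1/((-275 + 360) + 4361) = 1/(85 + 4361) = 1/4446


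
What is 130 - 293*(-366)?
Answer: 107368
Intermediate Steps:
130 - 293*(-366) = 130 + 107238 = 107368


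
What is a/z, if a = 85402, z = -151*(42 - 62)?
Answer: 42701/1510 ≈ 28.279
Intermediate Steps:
z = 3020 (z = -151*(-20) = 3020)
a/z = 85402/3020 = 85402*(1/3020) = 42701/1510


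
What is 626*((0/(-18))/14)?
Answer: 0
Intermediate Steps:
626*((0/(-18))/14) = 626*((0*(-1/18))*(1/14)) = 626*(0*(1/14)) = 626*0 = 0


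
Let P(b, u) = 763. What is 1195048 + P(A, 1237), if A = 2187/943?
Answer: 1195811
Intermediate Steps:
A = 2187/943 (A = 2187*(1/943) = 2187/943 ≈ 2.3192)
1195048 + P(A, 1237) = 1195048 + 763 = 1195811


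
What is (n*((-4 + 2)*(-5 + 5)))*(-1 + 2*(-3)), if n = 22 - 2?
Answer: 0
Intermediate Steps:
n = 20
(n*((-4 + 2)*(-5 + 5)))*(-1 + 2*(-3)) = (20*((-4 + 2)*(-5 + 5)))*(-1 + 2*(-3)) = (20*(-2*0))*(-1 - 6) = (20*0)*(-7) = 0*(-7) = 0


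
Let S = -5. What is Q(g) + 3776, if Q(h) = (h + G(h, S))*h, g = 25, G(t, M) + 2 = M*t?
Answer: 1226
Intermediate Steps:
G(t, M) = -2 + M*t
Q(h) = h*(-2 - 4*h) (Q(h) = (h + (-2 - 5*h))*h = (-2 - 4*h)*h = h*(-2 - 4*h))
Q(g) + 3776 = -2*25*(1 + 2*25) + 3776 = -2*25*(1 + 50) + 3776 = -2*25*51 + 3776 = -2550 + 3776 = 1226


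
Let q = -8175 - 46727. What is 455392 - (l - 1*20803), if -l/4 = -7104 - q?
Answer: 667387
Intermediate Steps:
q = -54902
l = -191192 (l = -4*(-7104 - 1*(-54902)) = -4*(-7104 + 54902) = -4*47798 = -191192)
455392 - (l - 1*20803) = 455392 - (-191192 - 1*20803) = 455392 - (-191192 - 20803) = 455392 - 1*(-211995) = 455392 + 211995 = 667387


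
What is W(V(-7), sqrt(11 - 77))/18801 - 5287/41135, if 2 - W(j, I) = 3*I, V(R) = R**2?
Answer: -99318617/773379135 - I*sqrt(66)/6267 ≈ -0.12842 - 0.0012963*I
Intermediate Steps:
W(j, I) = 2 - 3*I
W(V(-7), sqrt(11 - 77))/18801 - 5287/41135 = (2 - 3*sqrt(11 - 77))/18801 - 5287/41135 = (2 - 3*I*sqrt(66))*(1/18801) - 5287*1/41135 = (2 - 3*I*sqrt(66))*(1/18801) - 5287/41135 = (2/18801 - I*sqrt(66)/6267) - 5287/41135 = -99318617/773379135 - I*sqrt(66)/6267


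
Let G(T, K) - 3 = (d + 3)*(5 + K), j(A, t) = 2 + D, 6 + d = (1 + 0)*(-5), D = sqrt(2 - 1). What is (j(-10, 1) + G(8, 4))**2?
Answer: 4356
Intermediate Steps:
D = 1 (D = sqrt(1) = 1)
d = -11 (d = -6 + (1 + 0)*(-5) = -6 + 1*(-5) = -6 - 5 = -11)
j(A, t) = 3 (j(A, t) = 2 + 1 = 3)
G(T, K) = -37 - 8*K (G(T, K) = 3 + (-11 + 3)*(5 + K) = 3 - 8*(5 + K) = 3 + (-40 - 8*K) = -37 - 8*K)
(j(-10, 1) + G(8, 4))**2 = (3 + (-37 - 8*4))**2 = (3 + (-37 - 32))**2 = (3 - 69)**2 = (-66)**2 = 4356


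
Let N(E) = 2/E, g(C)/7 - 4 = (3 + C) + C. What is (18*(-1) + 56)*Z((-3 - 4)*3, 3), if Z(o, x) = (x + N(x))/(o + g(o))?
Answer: -11/21 ≈ -0.52381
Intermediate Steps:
g(C) = 49 + 14*C (g(C) = 28 + 7*((3 + C) + C) = 28 + 7*(3 + 2*C) = 28 + (21 + 14*C) = 49 + 14*C)
Z(o, x) = (x + 2/x)/(49 + 15*o) (Z(o, x) = (x + 2/x)/(o + (49 + 14*o)) = (x + 2/x)/(49 + 15*o))
(18*(-1) + 56)*Z((-3 - 4)*3, 3) = (18*(-1) + 56)*((2 + 3²)/(3*(49 + 15*((-3 - 4)*3)))) = (-18 + 56)*((2 + 9)/(3*(49 + 15*(-7*3)))) = 38*((⅓)*11/(49 + 15*(-21))) = 38*((⅓)*11/(49 - 315)) = 38*((⅓)*11/(-266)) = 38*((⅓)*(-1/266)*11) = 38*(-11/798) = -11/21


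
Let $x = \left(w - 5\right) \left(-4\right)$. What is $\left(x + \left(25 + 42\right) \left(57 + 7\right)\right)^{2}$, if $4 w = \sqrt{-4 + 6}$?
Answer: $\left(4308 - \sqrt{2}\right)^{2} \approx 1.8547 \cdot 10^{7}$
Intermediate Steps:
$w = \frac{\sqrt{2}}{4}$ ($w = \frac{\sqrt{-4 + 6}}{4} = \frac{\sqrt{2}}{4} \approx 0.35355$)
$x = 20 - \sqrt{2}$ ($x = \left(\frac{\sqrt{2}}{4} - 5\right) \left(-4\right) = \left(-5 + \frac{\sqrt{2}}{4}\right) \left(-4\right) = 20 - \sqrt{2} \approx 18.586$)
$\left(x + \left(25 + 42\right) \left(57 + 7\right)\right)^{2} = \left(\left(20 - \sqrt{2}\right) + \left(25 + 42\right) \left(57 + 7\right)\right)^{2} = \left(\left(20 - \sqrt{2}\right) + 67 \cdot 64\right)^{2} = \left(\left(20 - \sqrt{2}\right) + 4288\right)^{2} = \left(4308 - \sqrt{2}\right)^{2}$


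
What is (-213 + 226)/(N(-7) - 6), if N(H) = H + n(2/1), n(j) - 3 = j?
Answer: -13/8 ≈ -1.6250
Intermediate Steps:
n(j) = 3 + j
N(H) = 5 + H (N(H) = H + (3 + 2/1) = H + (3 + 2*1) = H + (3 + 2) = H + 5 = 5 + H)
(-213 + 226)/(N(-7) - 6) = (-213 + 226)/((5 - 7) - 6) = 13/(-2 - 6) = 13/(-8) = 13*(-⅛) = -13/8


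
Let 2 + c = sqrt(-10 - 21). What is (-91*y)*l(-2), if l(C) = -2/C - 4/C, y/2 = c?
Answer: 1092 - 546*I*sqrt(31) ≈ 1092.0 - 3040.0*I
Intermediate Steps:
c = -2 + I*sqrt(31) (c = -2 + sqrt(-10 - 21) = -2 + sqrt(-31) = -2 + I*sqrt(31) ≈ -2.0 + 5.5678*I)
y = -4 + 2*I*sqrt(31) (y = 2*(-2 + I*sqrt(31)) = -4 + 2*I*sqrt(31) ≈ -4.0 + 11.136*I)
l(C) = -6/C
(-91*y)*l(-2) = (-91*(-4 + 2*I*sqrt(31)))*(-6/(-2)) = (364 - 182*I*sqrt(31))*(-6*(-1/2)) = (364 - 182*I*sqrt(31))*3 = 1092 - 546*I*sqrt(31)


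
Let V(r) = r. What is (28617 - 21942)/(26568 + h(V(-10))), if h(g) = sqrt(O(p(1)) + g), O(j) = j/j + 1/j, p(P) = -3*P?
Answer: 5320242/21175759 - 267*I*sqrt(21)/42351518 ≈ 0.25124 - 2.889e-5*I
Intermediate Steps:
O(j) = 1 + 1/j
h(g) = sqrt(2/3 + g) (h(g) = sqrt((1 - 3*1)/((-3*1)) + g) = sqrt((1 - 3)/(-3) + g) = sqrt(-1/3*(-2) + g) = sqrt(2/3 + g))
(28617 - 21942)/(26568 + h(V(-10))) = (28617 - 21942)/(26568 + sqrt(6 + 9*(-10))/3) = 6675/(26568 + sqrt(6 - 90)/3) = 6675/(26568 + sqrt(-84)/3) = 6675/(26568 + (2*I*sqrt(21))/3) = 6675/(26568 + 2*I*sqrt(21)/3)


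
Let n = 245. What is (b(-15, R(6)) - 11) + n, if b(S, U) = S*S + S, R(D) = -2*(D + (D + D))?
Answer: 444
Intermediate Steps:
R(D) = -6*D (R(D) = -2*(D + 2*D) = -6*D)
b(S, U) = S + S² (b(S, U) = S² + S = S + S²)
(b(-15, R(6)) - 11) + n = (-15*(1 - 15) - 11) + 245 = (-15*(-14) - 11) + 245 = (210 - 11) + 245 = 199 + 245 = 444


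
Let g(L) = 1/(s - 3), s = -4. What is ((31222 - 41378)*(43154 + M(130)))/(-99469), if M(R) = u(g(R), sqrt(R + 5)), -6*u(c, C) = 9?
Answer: 438256790/99469 ≈ 4406.0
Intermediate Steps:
g(L) = -1/7 (g(L) = 1/(-4 - 3) = 1/(-7) = -1/7)
u(c, C) = -3/2 (u(c, C) = -1/6*9 = -3/2)
M(R) = -3/2
((31222 - 41378)*(43154 + M(130)))/(-99469) = ((31222 - 41378)*(43154 - 3/2))/(-99469) = -10156*86305/2*(-1/99469) = -438256790*(-1/99469) = 438256790/99469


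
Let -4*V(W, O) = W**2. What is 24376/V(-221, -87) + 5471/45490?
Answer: -4168247849/2221777090 ≈ -1.8761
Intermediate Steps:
V(W, O) = -W**2/4
24376/V(-221, -87) + 5471/45490 = 24376/((-1/4*(-221)**2)) + 5471/45490 = 24376/((-1/4*48841)) + 5471*(1/45490) = 24376/(-48841/4) + 5471/45490 = 24376*(-4/48841) + 5471/45490 = -97504/48841 + 5471/45490 = -4168247849/2221777090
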